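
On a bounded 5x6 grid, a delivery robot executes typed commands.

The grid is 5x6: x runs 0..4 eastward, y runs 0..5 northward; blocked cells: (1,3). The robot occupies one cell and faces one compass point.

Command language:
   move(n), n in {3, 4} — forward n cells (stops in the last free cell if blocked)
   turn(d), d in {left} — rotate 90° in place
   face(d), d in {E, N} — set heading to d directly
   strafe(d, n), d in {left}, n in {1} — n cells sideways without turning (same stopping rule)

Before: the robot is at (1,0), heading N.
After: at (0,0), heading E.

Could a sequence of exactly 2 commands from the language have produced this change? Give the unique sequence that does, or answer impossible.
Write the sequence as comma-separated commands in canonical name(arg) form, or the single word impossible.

key: position moved to (0,0) AND the heading swung to E — translation plus rotation needed
start: at (1,0), heading N
t=1 strafe(left, 1) ⇒ at (0,0), heading N
t=2 face(E) ⇒ at (0,0), heading E
no other 2-command option fits: unique.

strafe(left, 1), face(E)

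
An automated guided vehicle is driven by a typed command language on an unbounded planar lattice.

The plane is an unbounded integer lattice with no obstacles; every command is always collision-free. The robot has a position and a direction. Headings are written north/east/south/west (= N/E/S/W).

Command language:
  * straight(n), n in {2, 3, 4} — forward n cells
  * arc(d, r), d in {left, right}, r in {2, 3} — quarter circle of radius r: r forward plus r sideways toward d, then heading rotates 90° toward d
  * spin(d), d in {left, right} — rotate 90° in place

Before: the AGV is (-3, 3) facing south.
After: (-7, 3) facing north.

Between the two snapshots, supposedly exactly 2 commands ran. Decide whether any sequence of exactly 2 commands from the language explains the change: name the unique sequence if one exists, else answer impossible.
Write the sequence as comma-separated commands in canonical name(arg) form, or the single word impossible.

arc(right, 2), arc(right, 2)

key: cell and facing (now N) both changed — the 2 commands mix motion and turning
initial: (-3, 3) facing south
1. arc(right, 2) → (-5, 1) facing west
2. arc(right, 2) → (-7, 3) facing north
uniquely the one of 81 2-step routes that fits.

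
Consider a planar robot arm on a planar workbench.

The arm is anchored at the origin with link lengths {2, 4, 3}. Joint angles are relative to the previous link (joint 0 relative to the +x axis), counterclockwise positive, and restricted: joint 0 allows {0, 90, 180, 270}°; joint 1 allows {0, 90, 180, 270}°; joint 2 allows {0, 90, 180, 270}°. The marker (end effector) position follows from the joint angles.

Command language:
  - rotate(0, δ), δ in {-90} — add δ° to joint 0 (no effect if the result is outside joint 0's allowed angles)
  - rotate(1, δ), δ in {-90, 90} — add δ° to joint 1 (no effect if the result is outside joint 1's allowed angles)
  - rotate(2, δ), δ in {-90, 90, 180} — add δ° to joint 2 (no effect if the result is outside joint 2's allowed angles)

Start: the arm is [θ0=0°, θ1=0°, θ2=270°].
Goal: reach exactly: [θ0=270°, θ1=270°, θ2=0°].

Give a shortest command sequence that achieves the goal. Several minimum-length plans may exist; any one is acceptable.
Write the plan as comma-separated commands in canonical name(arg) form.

rotate(1, -90), rotate(0, -90), rotate(2, 90)

begin: [θ0=0°, θ1=0°, θ2=270°]
[1] after rotate(1, -90): [θ0=0°, θ1=270°, θ2=270°]
[2] after rotate(0, -90): [θ0=270°, θ1=270°, θ2=270°]
[3] after rotate(2, 90): [θ0=270°, θ1=270°, θ2=0°]
minimal: 3 command(s), checked below 3.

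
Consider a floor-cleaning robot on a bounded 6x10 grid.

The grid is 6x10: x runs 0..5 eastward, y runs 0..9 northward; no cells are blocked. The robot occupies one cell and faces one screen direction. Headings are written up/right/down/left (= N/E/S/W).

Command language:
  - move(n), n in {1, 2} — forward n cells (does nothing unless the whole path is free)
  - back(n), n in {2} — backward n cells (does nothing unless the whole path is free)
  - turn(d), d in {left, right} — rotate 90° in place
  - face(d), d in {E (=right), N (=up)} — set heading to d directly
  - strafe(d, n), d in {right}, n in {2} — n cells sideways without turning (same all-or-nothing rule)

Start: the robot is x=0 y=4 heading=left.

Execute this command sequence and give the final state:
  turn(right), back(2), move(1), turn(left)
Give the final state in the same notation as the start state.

x=0 y=3 heading=left

start: x=0 y=4 heading=left
step 1 (turn(right)): x=0 y=4 heading=up
step 2 (back(2)): x=0 y=2 heading=up
step 3 (move(1)): x=0 y=3 heading=up
step 4 (turn(left)): x=0 y=3 heading=left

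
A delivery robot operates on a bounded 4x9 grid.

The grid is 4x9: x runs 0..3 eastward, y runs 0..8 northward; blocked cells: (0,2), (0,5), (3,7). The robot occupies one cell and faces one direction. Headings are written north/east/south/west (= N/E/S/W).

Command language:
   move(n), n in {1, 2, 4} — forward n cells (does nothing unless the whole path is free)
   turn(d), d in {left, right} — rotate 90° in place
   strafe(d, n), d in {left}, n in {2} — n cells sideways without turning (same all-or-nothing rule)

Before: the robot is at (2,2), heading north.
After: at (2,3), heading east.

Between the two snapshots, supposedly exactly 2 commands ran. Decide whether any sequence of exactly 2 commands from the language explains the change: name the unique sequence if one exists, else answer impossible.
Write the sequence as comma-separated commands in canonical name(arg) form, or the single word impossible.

key: position moved to (2,3) AND the heading swung to E — translation plus rotation needed
from: at (2,2), heading north
[1] after move(1): at (2,3), heading north
[2] after turn(right): at (2,3), heading east
no other 2-command option fits: unique.

move(1), turn(right)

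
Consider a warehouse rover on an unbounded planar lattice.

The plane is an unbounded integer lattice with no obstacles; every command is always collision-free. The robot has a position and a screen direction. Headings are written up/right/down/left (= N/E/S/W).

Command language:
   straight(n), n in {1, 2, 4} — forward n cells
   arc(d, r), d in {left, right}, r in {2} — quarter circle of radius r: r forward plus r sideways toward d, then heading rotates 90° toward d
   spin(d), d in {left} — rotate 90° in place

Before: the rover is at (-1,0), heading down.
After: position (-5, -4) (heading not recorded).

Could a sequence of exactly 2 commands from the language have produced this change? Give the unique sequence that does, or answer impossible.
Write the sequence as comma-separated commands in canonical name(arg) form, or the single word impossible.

arc(right, 2), arc(left, 2)

key: running arc(left, 2) before arc(right, 2) would end elsewhere — order is forced
begin: at (-1,0), heading down
1. arc(right, 2) → at (-3,-2), heading left
2. arc(left, 2) → at (-5,-4), heading down
no other 2-command option fits: unique.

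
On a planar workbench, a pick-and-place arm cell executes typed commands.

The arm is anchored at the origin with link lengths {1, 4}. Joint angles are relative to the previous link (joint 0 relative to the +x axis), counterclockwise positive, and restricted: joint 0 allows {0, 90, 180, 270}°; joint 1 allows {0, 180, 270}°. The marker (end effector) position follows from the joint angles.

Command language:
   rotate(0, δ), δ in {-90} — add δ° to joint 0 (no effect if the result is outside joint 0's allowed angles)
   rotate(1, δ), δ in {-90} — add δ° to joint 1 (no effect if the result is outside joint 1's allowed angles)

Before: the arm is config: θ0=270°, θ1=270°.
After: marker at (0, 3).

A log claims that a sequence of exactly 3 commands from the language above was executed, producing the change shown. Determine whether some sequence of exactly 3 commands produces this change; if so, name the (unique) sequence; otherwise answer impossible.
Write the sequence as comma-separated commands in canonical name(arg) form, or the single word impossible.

begin: config: θ0=270°, θ1=270°
[1] after rotate(1, -90): config: θ0=270°, θ1=180°
[2] after rotate(1, -90): config: θ0=270°, θ1=180°
[3] after rotate(1, -90): config: θ0=270°, θ1=180°
no rival 3-sequence matches.

rotate(1, -90), rotate(1, -90), rotate(1, -90)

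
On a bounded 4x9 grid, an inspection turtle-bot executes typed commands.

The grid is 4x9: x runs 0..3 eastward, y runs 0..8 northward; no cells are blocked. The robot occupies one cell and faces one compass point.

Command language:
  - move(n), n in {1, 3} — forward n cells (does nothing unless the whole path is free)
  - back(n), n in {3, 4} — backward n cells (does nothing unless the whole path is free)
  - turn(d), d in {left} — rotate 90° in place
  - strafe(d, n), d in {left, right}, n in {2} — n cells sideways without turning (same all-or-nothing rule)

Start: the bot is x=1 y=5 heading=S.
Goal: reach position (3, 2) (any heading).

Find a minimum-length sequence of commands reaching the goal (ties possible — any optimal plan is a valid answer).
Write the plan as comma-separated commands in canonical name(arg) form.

begin: x=1 y=5 heading=S
step 1 (strafe(left, 2)): x=3 y=5 heading=S
step 2 (move(3)): x=3 y=2 heading=S
nothing shorter than 2 reaches the goal.

strafe(left, 2), move(3)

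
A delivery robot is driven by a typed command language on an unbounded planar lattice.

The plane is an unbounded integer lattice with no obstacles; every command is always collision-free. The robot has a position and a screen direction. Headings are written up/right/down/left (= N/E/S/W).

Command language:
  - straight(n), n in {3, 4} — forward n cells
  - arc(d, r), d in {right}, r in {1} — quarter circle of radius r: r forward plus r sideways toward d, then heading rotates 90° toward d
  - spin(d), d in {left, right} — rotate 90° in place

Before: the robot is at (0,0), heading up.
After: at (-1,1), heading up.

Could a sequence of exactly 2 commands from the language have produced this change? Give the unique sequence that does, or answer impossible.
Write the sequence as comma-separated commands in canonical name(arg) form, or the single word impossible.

spin(left), arc(right, 1)

key: heading stays N — rotations cancel among the 2 commands
initial: at (0,0), heading up
step 1 (spin(left)): at (0,0), heading left
step 2 (arc(right, 1)): at (-1,1), heading up
no rival 2-sequence matches.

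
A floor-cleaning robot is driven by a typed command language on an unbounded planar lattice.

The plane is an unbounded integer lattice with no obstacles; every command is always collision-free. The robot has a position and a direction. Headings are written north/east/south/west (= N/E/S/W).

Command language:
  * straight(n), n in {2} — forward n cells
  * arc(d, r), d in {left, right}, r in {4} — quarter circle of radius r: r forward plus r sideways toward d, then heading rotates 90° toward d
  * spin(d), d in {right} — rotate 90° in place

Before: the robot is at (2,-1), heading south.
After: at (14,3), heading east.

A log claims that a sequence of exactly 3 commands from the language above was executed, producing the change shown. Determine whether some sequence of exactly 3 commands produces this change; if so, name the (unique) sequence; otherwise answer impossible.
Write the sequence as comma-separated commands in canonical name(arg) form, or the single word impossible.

key: running arc(right, 4) before arc(left, 4) would end elsewhere — order is forced
initial: at (2,-1), heading south
[1] after arc(left, 4): at (6,-5), heading east
[2] after arc(left, 4): at (10,-1), heading north
[3] after arc(right, 4): at (14,3), heading east
no rival 3-sequence matches.

arc(left, 4), arc(left, 4), arc(right, 4)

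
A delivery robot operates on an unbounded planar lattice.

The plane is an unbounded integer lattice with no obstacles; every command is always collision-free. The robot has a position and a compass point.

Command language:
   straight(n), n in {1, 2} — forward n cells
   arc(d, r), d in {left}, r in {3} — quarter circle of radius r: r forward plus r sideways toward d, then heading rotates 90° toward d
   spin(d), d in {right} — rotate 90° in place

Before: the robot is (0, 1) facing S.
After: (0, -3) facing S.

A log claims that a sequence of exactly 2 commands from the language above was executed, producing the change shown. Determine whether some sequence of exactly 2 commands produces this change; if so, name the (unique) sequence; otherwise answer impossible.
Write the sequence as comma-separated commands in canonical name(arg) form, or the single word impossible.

key: still facing S at the end — nothing in the sequence rotates
from: (0, 1) facing S
t=1 straight(2) ⇒ (0, -1) facing S
t=2 straight(2) ⇒ (0, -3) facing S
all 16 alternatives checked — unique.

straight(2), straight(2)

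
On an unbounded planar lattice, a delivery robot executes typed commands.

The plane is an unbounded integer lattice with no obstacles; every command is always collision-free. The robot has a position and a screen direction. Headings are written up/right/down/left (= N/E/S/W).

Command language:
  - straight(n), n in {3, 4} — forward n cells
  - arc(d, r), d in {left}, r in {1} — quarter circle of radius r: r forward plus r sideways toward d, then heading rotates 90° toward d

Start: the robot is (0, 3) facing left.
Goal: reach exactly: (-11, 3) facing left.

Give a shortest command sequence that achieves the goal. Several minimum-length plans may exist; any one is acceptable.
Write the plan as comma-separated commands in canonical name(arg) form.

straight(3), straight(4), straight(4)

t0: (0, 3) facing left
step 1 (straight(3)): (-3, 3) facing left
step 2 (straight(4)): (-7, 3) facing left
step 3 (straight(4)): (-11, 3) facing left
no 2-step plan works, so 3 is optimal.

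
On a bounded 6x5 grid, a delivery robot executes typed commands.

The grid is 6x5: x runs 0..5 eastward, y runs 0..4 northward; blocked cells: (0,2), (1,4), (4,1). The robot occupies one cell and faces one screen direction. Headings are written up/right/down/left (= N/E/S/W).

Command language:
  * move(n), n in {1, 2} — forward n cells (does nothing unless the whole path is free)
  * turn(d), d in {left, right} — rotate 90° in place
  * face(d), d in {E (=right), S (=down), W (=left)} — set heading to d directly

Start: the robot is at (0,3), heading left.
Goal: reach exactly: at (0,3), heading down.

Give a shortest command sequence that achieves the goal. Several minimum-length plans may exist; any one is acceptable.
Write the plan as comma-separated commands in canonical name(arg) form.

turn(left)

t0: at (0,3), heading left
step 1 (turn(left)): at (0,3), heading down
shorter routes all fall short; 1 is best.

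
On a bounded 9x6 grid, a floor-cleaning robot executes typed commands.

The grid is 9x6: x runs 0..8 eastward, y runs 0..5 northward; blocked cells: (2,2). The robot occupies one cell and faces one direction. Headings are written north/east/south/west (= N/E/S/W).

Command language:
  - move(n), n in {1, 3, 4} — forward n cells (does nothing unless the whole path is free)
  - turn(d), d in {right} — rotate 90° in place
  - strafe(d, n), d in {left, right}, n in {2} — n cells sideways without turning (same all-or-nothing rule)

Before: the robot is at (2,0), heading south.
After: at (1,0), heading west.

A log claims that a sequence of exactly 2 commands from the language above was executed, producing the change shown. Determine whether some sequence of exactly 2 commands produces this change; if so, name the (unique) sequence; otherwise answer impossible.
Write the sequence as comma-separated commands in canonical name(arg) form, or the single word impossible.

turn(right), move(1)

key: order matters: swapping turn(right) and move(1) lands elsewhere
begin: at (2,0), heading south
[1] after turn(right): at (2,0), heading west
[2] after move(1): at (1,0), heading west
no rival 2-sequence matches.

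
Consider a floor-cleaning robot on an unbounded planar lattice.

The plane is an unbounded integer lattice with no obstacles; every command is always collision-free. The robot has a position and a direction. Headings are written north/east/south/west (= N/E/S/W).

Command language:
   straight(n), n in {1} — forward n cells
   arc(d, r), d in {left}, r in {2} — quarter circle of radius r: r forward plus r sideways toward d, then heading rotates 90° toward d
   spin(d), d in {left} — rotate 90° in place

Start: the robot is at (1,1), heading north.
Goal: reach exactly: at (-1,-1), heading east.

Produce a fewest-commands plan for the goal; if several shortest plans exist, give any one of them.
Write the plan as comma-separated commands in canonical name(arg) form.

initial: at (1,1), heading north
step 1 (spin(left)): at (1,1), heading west
step 2 (arc(left, 2)): at (-1,-1), heading south
step 3 (spin(left)): at (-1,-1), heading east
no 2-step plan works, so 3 is optimal.

spin(left), arc(left, 2), spin(left)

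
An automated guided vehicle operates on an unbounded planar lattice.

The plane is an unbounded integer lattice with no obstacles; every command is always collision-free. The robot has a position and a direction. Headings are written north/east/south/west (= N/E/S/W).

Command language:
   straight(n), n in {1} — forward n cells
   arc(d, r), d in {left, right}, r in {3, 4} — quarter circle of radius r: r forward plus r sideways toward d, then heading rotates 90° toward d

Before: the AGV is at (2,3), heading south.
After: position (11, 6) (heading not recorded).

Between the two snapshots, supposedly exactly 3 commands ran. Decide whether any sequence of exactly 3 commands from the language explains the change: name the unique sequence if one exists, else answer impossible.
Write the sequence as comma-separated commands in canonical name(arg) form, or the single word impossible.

arc(left, 3), arc(left, 3), arc(right, 3)

key: running arc(right, 3) before arc(left, 3) would end elsewhere — order is forced
begin: at (2,3), heading south
t=1 arc(left, 3) ⇒ at (5,0), heading east
t=2 arc(left, 3) ⇒ at (8,3), heading north
t=3 arc(right, 3) ⇒ at (11,6), heading east
no rival 3-sequence matches.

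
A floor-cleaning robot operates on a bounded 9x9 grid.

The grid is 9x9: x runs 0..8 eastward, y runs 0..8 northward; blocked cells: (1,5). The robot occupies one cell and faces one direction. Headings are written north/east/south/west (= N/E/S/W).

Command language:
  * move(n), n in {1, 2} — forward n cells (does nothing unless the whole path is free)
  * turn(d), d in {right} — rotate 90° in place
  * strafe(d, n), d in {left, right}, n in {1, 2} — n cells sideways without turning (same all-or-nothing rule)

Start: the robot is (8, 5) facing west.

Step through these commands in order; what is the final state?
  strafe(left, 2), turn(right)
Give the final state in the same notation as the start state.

(8, 3) facing north

start: (8, 5) facing west
1. strafe(left, 2) → (8, 3) facing west
2. turn(right) → (8, 3) facing north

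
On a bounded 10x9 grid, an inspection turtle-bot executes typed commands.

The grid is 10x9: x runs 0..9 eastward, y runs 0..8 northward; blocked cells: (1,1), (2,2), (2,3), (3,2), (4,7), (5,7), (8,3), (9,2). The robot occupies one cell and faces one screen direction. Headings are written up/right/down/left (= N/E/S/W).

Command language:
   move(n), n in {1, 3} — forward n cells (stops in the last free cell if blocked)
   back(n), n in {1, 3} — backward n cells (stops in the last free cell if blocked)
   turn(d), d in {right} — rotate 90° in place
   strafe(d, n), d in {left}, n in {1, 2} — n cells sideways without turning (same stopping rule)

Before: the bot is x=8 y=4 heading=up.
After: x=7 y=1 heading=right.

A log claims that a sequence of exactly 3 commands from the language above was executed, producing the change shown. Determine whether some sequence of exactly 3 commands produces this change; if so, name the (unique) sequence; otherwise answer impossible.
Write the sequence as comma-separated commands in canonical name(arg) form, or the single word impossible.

strafe(left, 1), back(3), turn(right)

key: cell and facing (now E) both changed — the 3 commands mix motion and turning
from: x=8 y=4 heading=up
step 1 (strafe(left, 1)): x=7 y=4 heading=up
step 2 (back(3)): x=7 y=1 heading=up
step 3 (turn(right)): x=7 y=1 heading=right
all 343 alternatives checked — unique.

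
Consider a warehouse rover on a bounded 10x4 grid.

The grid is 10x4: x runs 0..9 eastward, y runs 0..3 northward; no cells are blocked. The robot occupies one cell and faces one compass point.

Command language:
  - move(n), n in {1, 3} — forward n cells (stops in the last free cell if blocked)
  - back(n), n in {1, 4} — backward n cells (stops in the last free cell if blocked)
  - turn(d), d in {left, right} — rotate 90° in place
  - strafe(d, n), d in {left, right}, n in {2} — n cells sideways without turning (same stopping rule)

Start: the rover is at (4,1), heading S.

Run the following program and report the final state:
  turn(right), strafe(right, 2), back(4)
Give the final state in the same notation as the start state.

from: at (4,1), heading S
t=1 turn(right) ⇒ at (4,1), heading W
t=2 strafe(right, 2) ⇒ at (4,3), heading W
t=3 back(4) ⇒ at (8,3), heading W

at (8,3), heading W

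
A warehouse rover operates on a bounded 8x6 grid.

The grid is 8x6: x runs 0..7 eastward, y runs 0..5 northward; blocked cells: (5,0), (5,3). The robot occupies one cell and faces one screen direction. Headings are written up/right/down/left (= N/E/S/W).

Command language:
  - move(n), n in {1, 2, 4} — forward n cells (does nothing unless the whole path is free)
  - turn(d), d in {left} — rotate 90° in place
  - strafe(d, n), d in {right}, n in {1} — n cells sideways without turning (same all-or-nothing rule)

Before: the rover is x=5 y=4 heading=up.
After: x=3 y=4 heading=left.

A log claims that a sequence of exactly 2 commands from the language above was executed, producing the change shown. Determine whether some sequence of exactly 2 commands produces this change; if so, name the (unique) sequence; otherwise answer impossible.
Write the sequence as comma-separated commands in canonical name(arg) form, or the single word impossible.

turn(left), move(2)

key: cell and facing (now W) both changed — the 2 commands mix motion and turning
start: x=5 y=4 heading=up
[1] after turn(left): x=5 y=4 heading=left
[2] after move(2): x=3 y=4 heading=left
no other 2-command option fits: unique.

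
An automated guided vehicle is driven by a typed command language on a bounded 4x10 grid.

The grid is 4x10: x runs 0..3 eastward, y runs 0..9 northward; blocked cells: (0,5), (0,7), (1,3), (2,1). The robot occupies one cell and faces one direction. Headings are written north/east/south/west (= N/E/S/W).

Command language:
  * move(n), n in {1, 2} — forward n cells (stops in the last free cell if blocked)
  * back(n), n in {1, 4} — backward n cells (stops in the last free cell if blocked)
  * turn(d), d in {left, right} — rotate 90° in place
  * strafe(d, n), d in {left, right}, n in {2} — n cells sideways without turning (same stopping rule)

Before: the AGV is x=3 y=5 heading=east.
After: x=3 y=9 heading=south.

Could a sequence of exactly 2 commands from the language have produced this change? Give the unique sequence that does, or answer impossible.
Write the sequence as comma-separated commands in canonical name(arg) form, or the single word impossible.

key: cell and facing (now S) both changed — the 2 commands mix motion and turning
from: x=3 y=5 heading=east
1. turn(right) → x=3 y=5 heading=south
2. back(4) → x=3 y=9 heading=south
uniquely the one of 64 2-step routes that fits.

turn(right), back(4)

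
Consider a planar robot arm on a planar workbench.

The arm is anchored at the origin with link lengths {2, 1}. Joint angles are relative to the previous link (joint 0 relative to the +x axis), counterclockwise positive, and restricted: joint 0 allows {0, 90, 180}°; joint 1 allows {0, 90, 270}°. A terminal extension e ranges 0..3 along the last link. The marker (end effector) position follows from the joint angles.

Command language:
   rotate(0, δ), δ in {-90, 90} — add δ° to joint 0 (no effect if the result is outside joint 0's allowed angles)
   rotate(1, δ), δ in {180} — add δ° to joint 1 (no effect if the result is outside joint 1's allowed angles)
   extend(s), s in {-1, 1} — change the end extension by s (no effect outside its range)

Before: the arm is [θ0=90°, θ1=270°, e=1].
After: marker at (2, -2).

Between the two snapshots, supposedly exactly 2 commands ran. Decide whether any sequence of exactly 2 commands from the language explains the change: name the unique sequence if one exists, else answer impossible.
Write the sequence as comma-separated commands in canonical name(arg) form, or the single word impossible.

from: [θ0=90°, θ1=270°, e=1]
1. rotate(0, -90) → [θ0=0°, θ1=270°, e=1]
2. rotate(0, -90) → [θ0=0°, θ1=270°, e=1]
no other 2-command option fits: unique.

rotate(0, -90), rotate(0, -90)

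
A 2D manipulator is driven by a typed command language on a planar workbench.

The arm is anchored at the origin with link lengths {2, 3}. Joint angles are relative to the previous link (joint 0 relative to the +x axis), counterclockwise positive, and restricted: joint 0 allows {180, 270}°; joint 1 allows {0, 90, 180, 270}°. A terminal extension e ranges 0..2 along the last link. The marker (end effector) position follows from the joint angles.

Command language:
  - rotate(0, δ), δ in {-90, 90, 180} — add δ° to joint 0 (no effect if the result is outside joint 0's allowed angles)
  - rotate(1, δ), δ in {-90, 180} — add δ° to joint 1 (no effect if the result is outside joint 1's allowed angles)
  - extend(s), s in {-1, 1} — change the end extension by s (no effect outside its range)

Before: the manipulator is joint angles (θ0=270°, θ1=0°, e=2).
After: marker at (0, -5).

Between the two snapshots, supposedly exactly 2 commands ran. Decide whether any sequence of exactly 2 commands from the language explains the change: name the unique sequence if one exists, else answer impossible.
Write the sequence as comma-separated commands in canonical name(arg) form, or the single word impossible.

extend(-1), extend(-1)

initial: joint angles (θ0=270°, θ1=0°, e=2)
step 1 (extend(-1)): joint angles (θ0=270°, θ1=0°, e=1)
step 2 (extend(-1)): joint angles (θ0=270°, θ1=0°, e=0)
no other 2-command option fits: unique.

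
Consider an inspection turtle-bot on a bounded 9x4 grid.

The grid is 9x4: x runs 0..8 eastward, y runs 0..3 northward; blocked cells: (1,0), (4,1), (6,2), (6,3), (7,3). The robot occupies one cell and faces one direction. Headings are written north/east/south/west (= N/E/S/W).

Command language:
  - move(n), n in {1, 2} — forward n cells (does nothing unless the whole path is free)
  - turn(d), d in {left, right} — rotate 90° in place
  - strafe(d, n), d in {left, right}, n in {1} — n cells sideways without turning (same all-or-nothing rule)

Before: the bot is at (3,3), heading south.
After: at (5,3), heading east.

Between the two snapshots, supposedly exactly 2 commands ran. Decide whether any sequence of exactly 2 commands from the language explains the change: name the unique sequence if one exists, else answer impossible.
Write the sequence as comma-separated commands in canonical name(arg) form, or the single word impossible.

key: cell and facing (now E) both changed — the 2 commands mix motion and turning
begin: at (3,3), heading south
1. turn(left) → at (3,3), heading east
2. move(2) → at (5,3), heading east
no rival 2-sequence matches.

turn(left), move(2)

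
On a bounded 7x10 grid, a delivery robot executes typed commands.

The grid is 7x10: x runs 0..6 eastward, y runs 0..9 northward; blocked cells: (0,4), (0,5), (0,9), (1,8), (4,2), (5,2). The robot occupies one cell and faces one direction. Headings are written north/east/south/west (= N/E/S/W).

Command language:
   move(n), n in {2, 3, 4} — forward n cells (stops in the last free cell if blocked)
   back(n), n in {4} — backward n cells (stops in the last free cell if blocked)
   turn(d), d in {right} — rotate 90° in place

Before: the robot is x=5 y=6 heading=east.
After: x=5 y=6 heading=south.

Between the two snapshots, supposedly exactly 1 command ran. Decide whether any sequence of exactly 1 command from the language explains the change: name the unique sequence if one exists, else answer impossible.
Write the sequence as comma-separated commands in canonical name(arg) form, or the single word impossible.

key: parked at (5,6) the whole time — nothing moves the robot
begin: x=5 y=6 heading=east
1. turn(right) → x=5 y=6 heading=south
all 5 alternatives checked — unique.

turn(right)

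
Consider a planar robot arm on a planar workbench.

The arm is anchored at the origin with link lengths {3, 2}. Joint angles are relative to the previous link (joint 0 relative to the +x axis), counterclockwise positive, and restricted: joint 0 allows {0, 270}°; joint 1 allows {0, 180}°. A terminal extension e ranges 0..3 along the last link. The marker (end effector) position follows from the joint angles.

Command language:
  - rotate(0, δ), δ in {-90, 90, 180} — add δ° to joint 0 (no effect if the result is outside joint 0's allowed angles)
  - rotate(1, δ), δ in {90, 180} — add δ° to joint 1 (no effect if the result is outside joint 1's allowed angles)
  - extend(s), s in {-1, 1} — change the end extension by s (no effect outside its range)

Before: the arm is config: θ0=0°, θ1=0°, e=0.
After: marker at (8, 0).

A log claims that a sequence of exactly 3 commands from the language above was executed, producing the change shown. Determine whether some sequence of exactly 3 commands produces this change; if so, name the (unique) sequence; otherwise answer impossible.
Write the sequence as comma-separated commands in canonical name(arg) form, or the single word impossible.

extend(1), extend(1), extend(1)

initial: config: θ0=0°, θ1=0°, e=0
1. extend(1) → config: θ0=0°, θ1=0°, e=1
2. extend(1) → config: θ0=0°, θ1=0°, e=2
3. extend(1) → config: θ0=0°, θ1=0°, e=3
all 343 alternatives checked — unique.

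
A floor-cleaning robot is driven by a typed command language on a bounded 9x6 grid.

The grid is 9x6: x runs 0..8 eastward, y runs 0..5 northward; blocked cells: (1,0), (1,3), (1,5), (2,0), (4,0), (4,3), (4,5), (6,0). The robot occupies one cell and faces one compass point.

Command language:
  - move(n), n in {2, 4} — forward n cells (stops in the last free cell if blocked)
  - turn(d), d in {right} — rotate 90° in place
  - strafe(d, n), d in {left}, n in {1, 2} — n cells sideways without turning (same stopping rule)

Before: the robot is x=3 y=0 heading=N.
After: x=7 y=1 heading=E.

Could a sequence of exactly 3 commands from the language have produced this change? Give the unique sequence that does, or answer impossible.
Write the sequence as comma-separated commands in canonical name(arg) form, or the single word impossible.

key: position moved to (7,1) AND the heading swung to E — translation plus rotation needed
t0: x=3 y=0 heading=N
1. turn(right) → x=3 y=0 heading=E
2. strafe(left, 1) → x=3 y=1 heading=E
3. move(4) → x=7 y=1 heading=E
no rival 3-sequence matches.

turn(right), strafe(left, 1), move(4)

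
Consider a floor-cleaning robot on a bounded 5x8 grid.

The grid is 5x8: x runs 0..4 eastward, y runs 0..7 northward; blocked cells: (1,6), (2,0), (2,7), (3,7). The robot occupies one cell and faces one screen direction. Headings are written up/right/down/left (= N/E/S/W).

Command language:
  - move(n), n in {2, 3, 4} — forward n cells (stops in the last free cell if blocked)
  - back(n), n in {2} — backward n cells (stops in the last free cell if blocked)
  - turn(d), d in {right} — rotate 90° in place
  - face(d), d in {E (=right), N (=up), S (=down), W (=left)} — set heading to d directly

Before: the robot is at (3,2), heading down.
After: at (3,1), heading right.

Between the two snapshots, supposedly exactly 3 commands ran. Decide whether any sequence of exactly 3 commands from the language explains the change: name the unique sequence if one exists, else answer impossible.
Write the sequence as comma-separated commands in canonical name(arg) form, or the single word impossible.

back(2), move(3), face(E)

key: running face(E) before back(2) would end elsewhere — order is forced
from: at (3,2), heading down
1. back(2) → at (3,4), heading down
2. move(3) → at (3,1), heading down
3. face(E) → at (3,1), heading right
uniquely the one of 729 3-step routes that fits.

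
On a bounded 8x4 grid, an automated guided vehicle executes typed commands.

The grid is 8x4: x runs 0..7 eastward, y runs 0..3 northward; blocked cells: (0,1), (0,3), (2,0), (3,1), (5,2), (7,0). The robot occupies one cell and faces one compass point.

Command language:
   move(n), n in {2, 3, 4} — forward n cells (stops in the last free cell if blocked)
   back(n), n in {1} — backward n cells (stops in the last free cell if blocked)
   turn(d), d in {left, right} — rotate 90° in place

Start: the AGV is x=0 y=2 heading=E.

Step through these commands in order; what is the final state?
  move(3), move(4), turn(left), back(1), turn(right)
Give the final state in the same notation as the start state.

x=4 y=1 heading=E

from: x=0 y=2 heading=E
step 1 (move(3)): x=3 y=2 heading=E
step 2 (move(4)): x=4 y=2 heading=E
step 3 (turn(left)): x=4 y=2 heading=N
step 4 (back(1)): x=4 y=1 heading=N
step 5 (turn(right)): x=4 y=1 heading=E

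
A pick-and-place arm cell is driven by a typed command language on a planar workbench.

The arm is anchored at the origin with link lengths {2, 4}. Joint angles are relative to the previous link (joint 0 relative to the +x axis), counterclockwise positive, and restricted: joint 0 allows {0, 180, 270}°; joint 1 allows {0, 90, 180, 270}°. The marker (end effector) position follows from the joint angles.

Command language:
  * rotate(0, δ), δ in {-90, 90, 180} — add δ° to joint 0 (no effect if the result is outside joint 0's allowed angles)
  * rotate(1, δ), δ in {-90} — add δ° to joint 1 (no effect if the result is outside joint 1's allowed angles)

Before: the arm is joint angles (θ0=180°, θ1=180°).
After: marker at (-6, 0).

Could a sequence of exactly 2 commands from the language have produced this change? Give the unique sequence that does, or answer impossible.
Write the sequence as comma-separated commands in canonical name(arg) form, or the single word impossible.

initial: joint angles (θ0=180°, θ1=180°)
[1] after rotate(1, -90): joint angles (θ0=180°, θ1=90°)
[2] after rotate(1, -90): joint angles (θ0=180°, θ1=0°)
all 16 alternatives checked — unique.

rotate(1, -90), rotate(1, -90)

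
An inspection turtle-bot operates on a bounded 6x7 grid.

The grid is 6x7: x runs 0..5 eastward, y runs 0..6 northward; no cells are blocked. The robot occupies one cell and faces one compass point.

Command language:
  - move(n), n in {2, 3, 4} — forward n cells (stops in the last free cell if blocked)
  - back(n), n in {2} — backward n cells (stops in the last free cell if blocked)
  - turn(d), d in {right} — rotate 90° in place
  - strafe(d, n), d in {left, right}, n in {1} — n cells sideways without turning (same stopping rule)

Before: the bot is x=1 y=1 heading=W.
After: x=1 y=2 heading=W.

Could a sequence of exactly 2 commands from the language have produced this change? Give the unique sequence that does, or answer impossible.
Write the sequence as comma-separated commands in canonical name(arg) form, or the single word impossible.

all 49 sequences checked — none match.

impossible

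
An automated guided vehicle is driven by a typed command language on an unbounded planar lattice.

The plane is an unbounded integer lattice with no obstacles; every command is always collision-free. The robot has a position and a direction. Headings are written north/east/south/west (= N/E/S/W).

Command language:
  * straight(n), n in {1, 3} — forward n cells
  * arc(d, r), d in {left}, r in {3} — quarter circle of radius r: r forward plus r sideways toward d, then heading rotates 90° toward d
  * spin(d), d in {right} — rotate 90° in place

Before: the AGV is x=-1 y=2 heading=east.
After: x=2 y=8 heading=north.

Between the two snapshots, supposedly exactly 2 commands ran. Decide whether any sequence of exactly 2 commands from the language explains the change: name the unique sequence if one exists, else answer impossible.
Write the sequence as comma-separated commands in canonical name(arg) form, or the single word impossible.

arc(left, 3), straight(3)

key: position moved to (2,8) AND the heading swung to N — translation plus rotation needed
from: x=-1 y=2 heading=east
t=1 arc(left, 3) ⇒ x=2 y=5 heading=north
t=2 straight(3) ⇒ x=2 y=8 heading=north
all 16 alternatives checked — unique.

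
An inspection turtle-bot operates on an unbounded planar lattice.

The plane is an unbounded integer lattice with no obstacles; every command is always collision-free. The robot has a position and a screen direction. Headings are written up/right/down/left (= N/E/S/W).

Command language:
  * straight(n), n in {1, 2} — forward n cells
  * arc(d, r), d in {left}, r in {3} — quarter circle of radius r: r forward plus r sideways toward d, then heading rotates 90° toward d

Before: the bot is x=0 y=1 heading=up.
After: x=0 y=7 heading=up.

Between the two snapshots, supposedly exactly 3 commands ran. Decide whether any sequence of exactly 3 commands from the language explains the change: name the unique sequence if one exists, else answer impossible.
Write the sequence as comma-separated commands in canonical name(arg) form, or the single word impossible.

key: heading stays N — no command in the sequence turns
start: x=0 y=1 heading=up
[1] after straight(2): x=0 y=3 heading=up
[2] after straight(2): x=0 y=5 heading=up
[3] after straight(2): x=0 y=7 heading=up
no rival 3-sequence matches.

straight(2), straight(2), straight(2)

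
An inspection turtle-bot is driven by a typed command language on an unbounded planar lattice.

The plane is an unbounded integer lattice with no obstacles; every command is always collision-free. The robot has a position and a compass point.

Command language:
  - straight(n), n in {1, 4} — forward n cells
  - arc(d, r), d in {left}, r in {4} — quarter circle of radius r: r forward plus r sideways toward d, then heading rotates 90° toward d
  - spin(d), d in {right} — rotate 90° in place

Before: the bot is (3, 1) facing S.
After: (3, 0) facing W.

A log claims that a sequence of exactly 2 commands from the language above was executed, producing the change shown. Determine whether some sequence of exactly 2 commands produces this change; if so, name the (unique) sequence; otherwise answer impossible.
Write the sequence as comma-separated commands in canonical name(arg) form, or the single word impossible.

straight(1), spin(right)

key: position moved to (3,0) AND the heading swung to W — translation plus rotation needed
t0: (3, 1) facing S
step 1 (straight(1)): (3, 0) facing S
step 2 (spin(right)): (3, 0) facing W
all 16 alternatives checked — unique.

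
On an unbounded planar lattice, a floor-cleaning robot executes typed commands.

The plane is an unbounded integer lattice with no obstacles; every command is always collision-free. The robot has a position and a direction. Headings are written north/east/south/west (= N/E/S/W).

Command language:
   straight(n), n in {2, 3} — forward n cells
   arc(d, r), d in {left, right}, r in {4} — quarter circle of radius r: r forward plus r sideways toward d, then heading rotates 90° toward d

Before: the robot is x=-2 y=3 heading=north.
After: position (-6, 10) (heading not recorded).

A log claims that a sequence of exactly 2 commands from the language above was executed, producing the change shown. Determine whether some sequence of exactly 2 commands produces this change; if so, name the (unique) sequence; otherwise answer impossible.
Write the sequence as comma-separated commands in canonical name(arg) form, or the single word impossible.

straight(3), arc(left, 4)

key: running arc(left, 4) before straight(3) would end elsewhere — order is forced
start: x=-2 y=3 heading=north
1. straight(3) → x=-2 y=6 heading=north
2. arc(left, 4) → x=-6 y=10 heading=west
no other 2-command option fits: unique.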